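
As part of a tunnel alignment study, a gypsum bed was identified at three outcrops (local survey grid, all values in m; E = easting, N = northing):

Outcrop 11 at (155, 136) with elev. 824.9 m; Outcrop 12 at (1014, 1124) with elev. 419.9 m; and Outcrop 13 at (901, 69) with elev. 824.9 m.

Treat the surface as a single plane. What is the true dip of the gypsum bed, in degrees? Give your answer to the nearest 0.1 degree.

20.9°

Let the plane be z = a·E + b·N + c.
Outcrop 12−Outcrop 11: 859a + 988b = −405;  Outcrop 13−Outcrop 11: 746a − 67b = 0.
Solving gives a = −0.03415, b = −0.38023.
Gradient magnitude |∇z| = √(a² + b²) = √(0.00117 + 0.14457) = 0.38176.
True dip = arctan(0.38176) = 20.9°, dipping toward N (azimuth ≈ 005°).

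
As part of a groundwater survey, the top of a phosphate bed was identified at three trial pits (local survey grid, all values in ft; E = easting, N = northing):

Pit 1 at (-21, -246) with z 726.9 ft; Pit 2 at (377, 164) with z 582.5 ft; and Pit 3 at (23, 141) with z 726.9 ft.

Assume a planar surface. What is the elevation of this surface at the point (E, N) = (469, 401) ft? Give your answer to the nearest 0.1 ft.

555.8 ft

Let the plane be z = a·E + b·N + c.
Pit 2−Pit 1: 398a + 410b = −144.4;  Pit 3−Pit 1: 44a + 387b = 0.
Solving gives a = −0.41095, b = 0.04672.
Then c = 726.9 − a·-21 − b·-246 = 729.76.
At (469, 401): z = −192.7 + 18.7 + 729.76 = 555.8 ft.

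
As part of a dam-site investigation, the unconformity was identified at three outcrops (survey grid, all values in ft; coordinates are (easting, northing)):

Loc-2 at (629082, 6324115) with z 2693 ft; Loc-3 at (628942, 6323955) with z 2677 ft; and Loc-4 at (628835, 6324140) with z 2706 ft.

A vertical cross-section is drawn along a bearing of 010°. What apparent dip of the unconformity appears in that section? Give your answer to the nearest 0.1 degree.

7.1°

Let the plane be z = a·E + b·N + c.
Loc-3−Loc-2: −140a − 160b = −16;  Loc-4−Loc-2: −247a + 25b = 13.
Solving gives a = −0.03905, b = 0.13417.
Unit vector along 010° is (sin 10°, cos 10°) = (0.1736, 0.9848).
Slope in that direction = a·(0.1736) + b·(0.9848) = 0.12535.
Apparent dip = arctan|0.12535| = 7.1° (true dip is 8.0°, so apparent ≤ true as expected).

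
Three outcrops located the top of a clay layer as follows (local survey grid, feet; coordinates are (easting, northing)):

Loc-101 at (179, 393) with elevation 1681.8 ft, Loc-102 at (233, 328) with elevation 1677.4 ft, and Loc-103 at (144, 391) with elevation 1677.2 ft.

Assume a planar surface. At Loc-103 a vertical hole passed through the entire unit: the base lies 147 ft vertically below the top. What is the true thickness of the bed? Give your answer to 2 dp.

Let the plane be z = a·E + b·N + c.
Loc-102−Loc-101: 54a − 65b = −4.4;  Loc-103−Loc-101: −35a − 2b = −4.6.
Solving gives a = 0.12178, b = 0.16886.
|∇z| = √(a²+b²) = 0.20819, so dip δ = arctan(0.20819) = 11.76°.
True thickness = vertical thickness × cos δ = 147 × cos 11.76° = 143.91 ft.

143.91 ft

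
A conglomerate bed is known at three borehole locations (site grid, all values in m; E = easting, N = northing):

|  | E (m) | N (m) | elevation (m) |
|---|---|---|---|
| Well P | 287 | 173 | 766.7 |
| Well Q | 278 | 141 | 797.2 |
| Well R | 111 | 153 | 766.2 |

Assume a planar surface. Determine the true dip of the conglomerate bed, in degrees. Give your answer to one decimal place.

44.8°

Two edge vectors: Well P→Well Q = (-9, -32, 30.5), Well P→Well R = (-176, -20, -0.5).
Normal n = (Well P→Well Q) × (Well P→Well R) = (626, -5372.5, -5452).
So ∂z/∂E = −n_x/n_z = 0.11482 and ∂z/∂N = −n_y/n_z = −0.98542.
Gradient magnitude |∇z| = √(a² + b²) = √(0.01318 + 0.97105) = 0.99209.
True dip = arctan(0.99209) = 44.8°, dipping toward N (azimuth ≈ 353°).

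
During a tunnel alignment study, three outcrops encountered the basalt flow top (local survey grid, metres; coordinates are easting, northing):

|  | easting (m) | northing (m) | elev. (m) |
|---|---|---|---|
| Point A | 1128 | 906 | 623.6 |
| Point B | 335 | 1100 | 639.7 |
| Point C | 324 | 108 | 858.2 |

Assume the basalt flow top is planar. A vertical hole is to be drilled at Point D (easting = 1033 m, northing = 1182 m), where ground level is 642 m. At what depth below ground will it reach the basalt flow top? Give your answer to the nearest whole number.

72 m

Two edge vectors: Point A→Point B = (-793, 194, 16.1), Point A→Point C = (-804, -798, 234.6).
Normal n = (Point A→Point B) × (Point A→Point C) = (58360.2, 173093.4, 788790).
So ∂z/∂easting = −n_x/n_z = −0.07399 and ∂z/∂northing = −n_y/n_z = −0.21944.
Intercept c from Point A: 623.6 + 83.46 + 198.81 = 905.87.
At (1033, 1182): z_contact = −76.4 − 259.4 + 905.87 = 570.1 m.
Depth below ground = 642 − 570.1 = 72 m.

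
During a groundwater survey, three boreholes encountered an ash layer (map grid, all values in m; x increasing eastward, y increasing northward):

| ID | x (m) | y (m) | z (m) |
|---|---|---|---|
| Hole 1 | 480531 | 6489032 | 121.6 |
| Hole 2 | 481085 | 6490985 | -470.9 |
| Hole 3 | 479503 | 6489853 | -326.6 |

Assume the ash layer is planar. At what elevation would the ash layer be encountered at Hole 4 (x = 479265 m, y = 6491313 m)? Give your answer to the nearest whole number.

-873 m

Two edge vectors: Hole 1→Hole 2 = (554, 1953, -592.5), Hole 1→Hole 3 = (-1028, 821, -448.2).
Normal n = (Hole 1→Hole 2) × (Hole 1→Hole 3) = (-388892.1, 857392.8, 2462518).
So ∂z/∂x = −n_x/n_z = 0.15792457 and ∂z/∂y = −n_y/n_z = −0.34817727.
Intercept c from Hole 1: 121.6 − 75887.65 + 2259333.46 = 2183567.41.
At (479265, 6491313): z = 75687.7 − 2260127.7 + 2183567.41 = -872.5 m.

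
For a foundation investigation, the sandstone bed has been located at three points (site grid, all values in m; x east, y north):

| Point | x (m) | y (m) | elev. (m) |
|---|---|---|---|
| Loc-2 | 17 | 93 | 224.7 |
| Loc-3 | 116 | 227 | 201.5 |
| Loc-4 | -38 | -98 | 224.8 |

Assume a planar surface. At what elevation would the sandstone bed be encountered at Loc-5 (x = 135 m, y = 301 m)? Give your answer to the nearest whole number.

202 m

Let the plane be z = a·x + b·y + c.
Loc-3−Loc-2: 99a + 134b = −23.2;  Loc-4−Loc-2: −55a − 191b = 0.1.
Solving gives a = −0.38286, b = 0.10972.
Then c = 224.7 − a·17 − b·93 = 221.00.
At (135, 301): z = −51.7 + 33.0 + 221.00 = 202.3 m.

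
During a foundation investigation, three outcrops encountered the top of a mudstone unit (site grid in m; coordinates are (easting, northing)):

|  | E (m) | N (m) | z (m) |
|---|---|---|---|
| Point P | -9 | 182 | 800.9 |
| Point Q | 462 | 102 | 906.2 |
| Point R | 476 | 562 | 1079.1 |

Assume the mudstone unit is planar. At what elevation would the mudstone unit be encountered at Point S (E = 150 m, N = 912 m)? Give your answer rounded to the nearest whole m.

1114 m

Two edge vectors: Point P→Point Q = (471, -80, 105.3), Point P→Point R = (485, 380, 278.2).
Normal n = (Point P→Point Q) × (Point P→Point R) = (-62270, -79961.7, 217780).
So ∂z/∂E = −n_x/n_z = 0.28593 and ∂z/∂N = −n_y/n_z = 0.36717.
Intercept c from Point P: 800.9 + 2.57 − 66.82 = 736.65.
At (150, 912): z = 42.9 + 334.9 + 736.65 = 1114.4 m.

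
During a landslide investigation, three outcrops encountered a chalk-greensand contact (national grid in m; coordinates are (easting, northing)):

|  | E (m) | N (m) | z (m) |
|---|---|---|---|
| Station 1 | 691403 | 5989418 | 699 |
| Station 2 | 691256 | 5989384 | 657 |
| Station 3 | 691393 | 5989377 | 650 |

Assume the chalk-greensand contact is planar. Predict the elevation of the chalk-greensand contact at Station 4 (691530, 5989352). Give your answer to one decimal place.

Let the plane be z = a·E + b·N + c.
Station 2−Station 1: −147a − 34b = −42;  Station 3−Station 1: −10a − 41b = −49.
Solving gives a = 0.009847020, b = 1.192720239.
Then c = 699 − a·691403 − b·5989418 = −7149809.33.
At (691530, 5989352): z = 6809.5 + 7143621.3 − 7149809.33 = 621.5 m.

621.5 m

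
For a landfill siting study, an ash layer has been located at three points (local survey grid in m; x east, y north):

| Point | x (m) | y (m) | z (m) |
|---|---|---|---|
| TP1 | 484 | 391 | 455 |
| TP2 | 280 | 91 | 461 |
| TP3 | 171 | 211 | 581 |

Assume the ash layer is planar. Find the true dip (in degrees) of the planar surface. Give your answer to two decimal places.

Two edge vectors: TP1→TP2 = (-204, -300, 6), TP1→TP3 = (-313, -180, 126).
Normal n = (TP1→TP2) × (TP1→TP3) = (-36720, 23826, -57180).
So ∂z/∂x = −n_x/n_z = −0.64218 and ∂z/∂y = −n_y/n_z = 0.41668.
Gradient magnitude |∇z| = √(a² + b²) = √(0.41240 + 0.17363) = 0.76552.
True dip = arctan(0.76552) = 37.43°, dipping toward ESE (azimuth ≈ 123°).

37.43°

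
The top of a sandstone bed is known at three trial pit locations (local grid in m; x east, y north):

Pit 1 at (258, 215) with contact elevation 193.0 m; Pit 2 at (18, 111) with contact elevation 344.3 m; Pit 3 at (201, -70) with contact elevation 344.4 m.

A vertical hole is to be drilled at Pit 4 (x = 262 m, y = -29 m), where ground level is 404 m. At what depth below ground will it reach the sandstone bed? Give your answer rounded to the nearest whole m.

105 m

Two edge vectors: Pit 1→Pit 2 = (-240, -104, 151.3), Pit 1→Pit 3 = (-57, -285, 151.4).
Normal n = (Pit 1→Pit 2) × (Pit 1→Pit 3) = (27374.9, 27711.9, 62472).
So ∂z/∂x = −n_x/n_z = −0.43819 and ∂z/∂y = −n_y/n_z = −0.44359.
Intercept c from Pit 1: 193 + 113.05 + 95.37 = 401.43.
At (262, -29): z_contact = −114.8 + 12.9 + 401.43 = 299.5 m.
Depth below ground = 404 − 299.5 = 105 m.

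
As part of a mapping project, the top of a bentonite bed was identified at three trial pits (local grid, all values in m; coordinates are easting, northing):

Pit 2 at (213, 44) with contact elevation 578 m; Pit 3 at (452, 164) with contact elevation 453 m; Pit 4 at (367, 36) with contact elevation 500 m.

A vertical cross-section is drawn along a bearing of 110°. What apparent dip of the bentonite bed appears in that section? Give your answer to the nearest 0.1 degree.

Two edge vectors: Pit 2→Pit 3 = (239, 120, -125), Pit 2→Pit 4 = (154, -8, -78).
Normal n = (Pit 2→Pit 3) × (Pit 2→Pit 4) = (-10360, -608, -20392).
So ∂z/∂easting = −n_x/n_z = −0.50804 and ∂z/∂northing = −n_y/n_z = −0.02982.
Unit vector along 110° is (sin 110°, cos 110°) = (0.9397, -0.3420).
Slope in that direction = a·(0.9397) + b·(-0.3420) = −0.46721.
Apparent dip = arctan|0.46721| = 25.0° (true dip is 27.0°, so apparent ≤ true as expected).

25.0°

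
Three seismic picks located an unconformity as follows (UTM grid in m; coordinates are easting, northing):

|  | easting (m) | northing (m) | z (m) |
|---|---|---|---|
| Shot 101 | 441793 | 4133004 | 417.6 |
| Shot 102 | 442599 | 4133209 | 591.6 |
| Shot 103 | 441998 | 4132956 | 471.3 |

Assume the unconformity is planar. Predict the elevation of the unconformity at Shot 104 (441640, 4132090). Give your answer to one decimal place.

Two edge vectors: Shot 101→Shot 102 = (806, 205, 174), Shot 101→Shot 103 = (205, -48, 53.7).
Normal n = (Shot 101→Shot 102) × (Shot 101→Shot 103) = (19360.5, -7612.2, -80713).
So ∂z/∂easting = −n_x/n_z = 0.239868423 and ∂z/∂northing = −n_y/n_z = −0.094311945.
Intercept c from Shot 101: 417.6 − 105972.19 + 389791.65 = 284237.06.
At (441640, 4132090): z = 105935.5 − 389705.4 + 284237.06 = 467.1 m.

467.1 m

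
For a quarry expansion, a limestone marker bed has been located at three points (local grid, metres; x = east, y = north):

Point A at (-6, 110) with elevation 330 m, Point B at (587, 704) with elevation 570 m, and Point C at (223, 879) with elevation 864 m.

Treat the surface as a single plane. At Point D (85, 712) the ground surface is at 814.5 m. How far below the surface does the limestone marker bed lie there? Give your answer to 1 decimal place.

29.9 m

Two edge vectors: Point A→Point B = (593, 594, 240), Point A→Point C = (229, 769, 534).
Normal n = (Point A→Point B) × (Point A→Point C) = (132636, -261702, 319991).
So ∂z/∂x = −n_x/n_z = −0.41450 and ∂z/∂y = −n_y/n_z = 0.81784.
Intercept c from Point A: 330 − 2.49 − 89.96 = 237.55.
At (85, 712): z_contact = −35.23 + 582.30 + 237.55 = 784.62 m.
Depth below ground = 814.5 − 784.62 = 29.9 m.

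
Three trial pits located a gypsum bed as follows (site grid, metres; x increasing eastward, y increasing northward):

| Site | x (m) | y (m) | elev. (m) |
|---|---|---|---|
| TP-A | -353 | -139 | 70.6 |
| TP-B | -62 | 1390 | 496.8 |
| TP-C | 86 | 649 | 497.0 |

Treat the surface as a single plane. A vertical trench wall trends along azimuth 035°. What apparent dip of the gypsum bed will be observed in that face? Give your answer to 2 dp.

Two edge vectors: TP-A→TP-B = (291, 1529, 426.2), TP-A→TP-C = (439, 788, 426.4).
Normal n = (TP-A→TP-B) × (TP-A→TP-C) = (316120, 63019.4, -441923).
So ∂z/∂x = −n_x/n_z = 0.71533 and ∂z/∂y = −n_y/n_z = 0.14260.
Unit vector along 035° is (sin 35°, cos 35°) = (0.5736, 0.8192).
Slope in that direction = a·(0.5736) + b·(0.8192) = 0.52711.
Apparent dip = arctan|0.52711| = 27.79° (true dip is 36.1°, so apparent ≤ true as expected).

27.79°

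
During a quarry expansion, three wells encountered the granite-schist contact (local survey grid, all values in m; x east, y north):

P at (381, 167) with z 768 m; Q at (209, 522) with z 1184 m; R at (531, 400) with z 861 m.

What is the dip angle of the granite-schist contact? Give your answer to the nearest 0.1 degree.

Let the plane be z = a·x + b·y + c.
Q−P: −172a + 355b = 416;  R−P: 150a + 233b = 93.
Solving gives a = −0.68484, b = 0.84002.
Gradient magnitude |∇z| = √(a² + b²) = √(0.46900 + 0.70564) = 1.08381.
True dip = arctan(1.08381) = 47.3°, dipping toward SE (azimuth ≈ 141°).

47.3°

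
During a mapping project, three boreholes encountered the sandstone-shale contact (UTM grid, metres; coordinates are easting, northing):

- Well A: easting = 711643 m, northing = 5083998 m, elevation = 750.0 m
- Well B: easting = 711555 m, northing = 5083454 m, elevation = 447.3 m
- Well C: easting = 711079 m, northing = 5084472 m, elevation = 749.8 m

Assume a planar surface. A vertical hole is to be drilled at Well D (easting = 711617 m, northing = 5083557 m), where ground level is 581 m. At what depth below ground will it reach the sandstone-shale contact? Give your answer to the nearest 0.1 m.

57.7 m

Two edge vectors: Well A→Well B = (-88, -544, -302.7), Well A→Well C = (-564, 474, -0.2).
Normal n = (Well A→Well B) × (Well A→Well C) = (143588.6, 170705.2, -348528).
So ∂z/∂easting = −n_x/n_z = 0.411985838 and ∂z/∂northing = −n_y/n_z = 0.489789056.
Intercept c from Well A: 750 − 293186.84 − 2490086.58 = −2782523.42.
At (711617, 5083557): z_contact = 293176.13 + 2489870.58 − 2782523.42 = 523.29 m.
Depth below ground = 581 − 523.29 = 57.7 m.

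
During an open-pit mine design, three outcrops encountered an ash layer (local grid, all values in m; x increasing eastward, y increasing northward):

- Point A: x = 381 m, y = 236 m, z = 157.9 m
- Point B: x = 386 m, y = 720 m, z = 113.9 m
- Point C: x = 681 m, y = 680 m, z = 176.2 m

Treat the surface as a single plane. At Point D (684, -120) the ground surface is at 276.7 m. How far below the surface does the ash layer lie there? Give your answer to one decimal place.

25.5 m

Let the plane be z = a·x + b·y + c.
Point B−Point A: 5a + 484b = −44;  Point C−Point A: 300a + 444b = 18.3.
Solving gives a = 0.19858, b = −0.09296.
Then c = 157.9 − a·381 − b·236 = 104.18.
At (684, -120): z_contact = 135.83 + 11.16 + 104.18 = 251.16 m.
Depth below ground = 276.7 − 251.16 = 25.5 m.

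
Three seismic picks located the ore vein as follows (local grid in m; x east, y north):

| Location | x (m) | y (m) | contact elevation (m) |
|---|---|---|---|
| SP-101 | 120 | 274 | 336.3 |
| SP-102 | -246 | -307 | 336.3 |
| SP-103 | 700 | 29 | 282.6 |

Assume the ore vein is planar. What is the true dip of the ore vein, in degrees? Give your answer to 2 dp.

4.94°

Two edge vectors: SP-101→SP-102 = (-366, -581, 0), SP-101→SP-103 = (580, -245, -53.7).
Normal n = (SP-101→SP-102) × (SP-101→SP-103) = (31199.7, -19654.2, 426650).
So ∂z/∂x = −n_x/n_z = −0.07313 and ∂z/∂y = −n_y/n_z = 0.04607.
Gradient magnitude |∇z| = √(a² + b²) = √(0.00535 + 0.00212) = 0.08643.
True dip = arctan(0.08643) = 4.94°, dipping toward ESE (azimuth ≈ 122°).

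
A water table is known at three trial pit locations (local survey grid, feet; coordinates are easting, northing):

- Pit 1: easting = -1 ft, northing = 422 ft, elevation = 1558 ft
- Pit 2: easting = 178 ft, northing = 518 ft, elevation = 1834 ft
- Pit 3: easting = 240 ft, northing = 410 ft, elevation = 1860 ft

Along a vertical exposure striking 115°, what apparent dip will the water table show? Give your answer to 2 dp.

Two edge vectors: Pit 1→Pit 2 = (179, 96, 276), Pit 1→Pit 3 = (241, -12, 302).
Normal n = (Pit 1→Pit 2) × (Pit 1→Pit 3) = (32304, 12458, -25284).
So ∂z/∂easting = −n_x/n_z = 1.27765 and ∂z/∂northing = −n_y/n_z = 0.49272.
Unit vector along 115° is (sin 115°, cos 115°) = (0.9063, -0.4226).
Slope in that direction = a·(0.9063) + b·(-0.4226) = 0.94971.
Apparent dip = arctan|0.94971| = 43.52° (true dip is 53.9°, so apparent ≤ true as expected).

43.52°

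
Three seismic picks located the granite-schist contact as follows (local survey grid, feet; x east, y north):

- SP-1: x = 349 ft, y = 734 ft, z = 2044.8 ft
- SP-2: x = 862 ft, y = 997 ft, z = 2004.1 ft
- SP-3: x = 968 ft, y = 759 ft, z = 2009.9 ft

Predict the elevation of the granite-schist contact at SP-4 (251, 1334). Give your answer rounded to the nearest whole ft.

2021 ft

Two edge vectors: SP-1→SP-2 = (513, 263, -40.7), SP-1→SP-3 = (619, 25, -34.9).
Normal n = (SP-1→SP-2) × (SP-1→SP-3) = (-8161.2, -7289.6, -149972).
So ∂z/∂x = −n_x/n_z = −0.05442 and ∂z/∂y = −n_y/n_z = −0.04861.
Intercept c from SP-1: 2044.8 + 18.99 + 35.68 = 2099.47.
At (251, 1334): z = −13.7 − 64.8 + 2099.47 = 2021.0 ft.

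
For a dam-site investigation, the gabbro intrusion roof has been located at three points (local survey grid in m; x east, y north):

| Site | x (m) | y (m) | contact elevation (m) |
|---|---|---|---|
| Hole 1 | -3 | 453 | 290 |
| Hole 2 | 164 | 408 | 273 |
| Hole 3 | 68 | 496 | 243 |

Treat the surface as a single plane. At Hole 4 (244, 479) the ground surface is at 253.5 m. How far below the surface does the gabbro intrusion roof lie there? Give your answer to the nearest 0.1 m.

47.9 m

Two edge vectors: Hole 1→Hole 2 = (167, -45, -17), Hole 1→Hole 3 = (71, 43, -47).
Normal n = (Hole 1→Hole 2) × (Hole 1→Hole 3) = (2846, 6642, 10376).
So ∂z/∂x = −n_x/n_z = −0.27429 and ∂z/∂y = −n_y/n_z = −0.64013.
Intercept c from Hole 1: 290 − 0.82 + 289.98 = 579.16.
At (244, 479): z_contact = −66.93 − 306.62 + 579.16 = 205.61 m.
Depth below ground = 253.5 − 205.61 = 47.9 m.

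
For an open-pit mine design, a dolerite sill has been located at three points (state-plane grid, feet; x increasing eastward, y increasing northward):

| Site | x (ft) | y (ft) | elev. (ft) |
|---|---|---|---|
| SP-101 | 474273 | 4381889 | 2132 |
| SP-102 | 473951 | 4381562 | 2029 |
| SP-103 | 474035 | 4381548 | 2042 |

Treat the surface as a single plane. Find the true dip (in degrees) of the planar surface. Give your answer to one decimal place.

12.8°

Two edge vectors: SP-101→SP-102 = (-322, -327, -103), SP-101→SP-103 = (-238, -341, -90).
Normal n = (SP-101→SP-102) × (SP-101→SP-103) = (-5693, -4466, 31976).
So ∂z/∂x = −n_x/n_z = 0.17804 and ∂z/∂y = −n_y/n_z = 0.13967.
Gradient magnitude |∇z| = √(a² + b²) = √(0.03170 + 0.01951) = 0.22629.
True dip = arctan(0.22629) = 12.8°, dipping toward SW (azimuth ≈ 232°).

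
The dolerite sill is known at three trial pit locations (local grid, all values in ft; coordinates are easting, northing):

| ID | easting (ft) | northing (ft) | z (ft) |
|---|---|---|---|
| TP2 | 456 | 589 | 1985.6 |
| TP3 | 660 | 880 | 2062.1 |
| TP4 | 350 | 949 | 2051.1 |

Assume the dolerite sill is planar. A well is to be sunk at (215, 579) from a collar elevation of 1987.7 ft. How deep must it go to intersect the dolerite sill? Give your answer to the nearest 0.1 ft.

Let the plane be z = a·easting + b·northing + c.
TP3−TP2: 204a + 291b = 76.5;  TP4−TP2: −106a + 360b = 65.5.
Solving gives a = 0.08131, b = 0.20589.
Then c = 1985.6 − a·456 − b·589 = 1827.26.
At (215, 579): z_contact = 17.48 + 119.21 + 1827.26 = 1963.95 ft.
Depth below ground = 1987.7 − 1963.95 = 23.8 ft.

23.8 ft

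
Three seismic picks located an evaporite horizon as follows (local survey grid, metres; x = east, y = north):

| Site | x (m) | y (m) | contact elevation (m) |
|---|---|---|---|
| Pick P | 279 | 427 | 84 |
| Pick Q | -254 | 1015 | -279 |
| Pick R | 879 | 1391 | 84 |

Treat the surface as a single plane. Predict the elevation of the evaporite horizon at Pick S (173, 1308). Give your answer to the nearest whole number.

Two edge vectors: Pick P→Pick Q = (-533, 588, -363), Pick P→Pick R = (600, 964, 0).
Normal n = (Pick P→Pick Q) × (Pick P→Pick R) = (349932, -217800, -866612).
So ∂z/∂x = −n_x/n_z = 0.40379 and ∂z/∂y = −n_y/n_z = −0.25132.
Intercept c from Pick P: 84 − 112.66 + 107.32 = 78.66.
At (173, 1308): z = 69.9 − 328.7 + 78.66 = -180.2 m.

-180 m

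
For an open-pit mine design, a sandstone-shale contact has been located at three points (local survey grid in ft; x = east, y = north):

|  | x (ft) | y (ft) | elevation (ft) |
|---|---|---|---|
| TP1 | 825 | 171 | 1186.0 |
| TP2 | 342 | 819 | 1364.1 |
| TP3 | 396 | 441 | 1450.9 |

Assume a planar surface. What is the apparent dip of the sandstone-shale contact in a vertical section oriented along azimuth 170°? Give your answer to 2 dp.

11.23°

Let the plane be z = a·x + b·y + c.
TP2−TP1: −483a + 648b = 178.1;  TP3−TP1: −429a + 270b = 264.9.
Solving gives a = −0.83729, b = −0.34924.
Unit vector along 170° is (sin 170°, cos 170°) = (0.1736, -0.9848).
Slope in that direction = a·(0.1736) + b·(-0.9848) = 0.19854.
Apparent dip = arctan|0.19854| = 11.23° (true dip is 42.2°, so apparent ≤ true as expected).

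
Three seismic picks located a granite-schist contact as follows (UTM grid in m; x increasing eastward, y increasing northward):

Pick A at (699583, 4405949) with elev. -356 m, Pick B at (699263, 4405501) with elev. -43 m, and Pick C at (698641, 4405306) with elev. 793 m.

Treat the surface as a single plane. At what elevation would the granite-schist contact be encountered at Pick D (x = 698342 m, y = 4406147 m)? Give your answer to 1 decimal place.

Let the plane be z = a·x + b·y + c.
Pick B−Pick A: −320a − 448b = 313;  Pick C−Pick A: −942a − 643b = 1149.
Solving gives a = −1.449638392, b = 0.336795280.
Then c = -356 − a·699583 − b·4405949 = −470116.45.
At (698342, 4406147): z = −1012343.4 + 1483969.5 − 470116.45 = 1509.7 m.

1509.7 m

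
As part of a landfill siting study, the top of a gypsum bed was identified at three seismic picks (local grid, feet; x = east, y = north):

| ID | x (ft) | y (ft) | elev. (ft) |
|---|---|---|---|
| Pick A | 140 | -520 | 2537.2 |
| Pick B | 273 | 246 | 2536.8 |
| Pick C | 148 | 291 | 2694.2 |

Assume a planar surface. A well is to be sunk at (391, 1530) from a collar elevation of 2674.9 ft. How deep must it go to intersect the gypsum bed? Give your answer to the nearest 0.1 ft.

14.4 ft

Let the plane be z = a·x + b·y + c.
Pick B−Pick A: 133a + 766b = −0.4;  Pick C−Pick A: 8a + 811b = 157.
Solving gives a = −1.185299, b = 0.205280.
Then c = 2537.2 − a·140 − b·-520 = 2809.89.
At (391, 1530): z_contact = −463.45 + 314.08 + 2809.89 = 2660.51 ft.
Depth below ground = 2674.9 − 2660.51 = 14.4 ft.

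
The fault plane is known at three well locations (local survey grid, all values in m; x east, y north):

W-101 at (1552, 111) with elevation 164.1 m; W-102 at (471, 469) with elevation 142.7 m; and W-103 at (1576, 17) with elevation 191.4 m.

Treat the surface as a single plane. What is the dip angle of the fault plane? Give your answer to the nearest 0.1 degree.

17.9°

Let the plane be z = a·x + b·y + c.
W-102−W-101: −1081a + 358b = −21.4;  W-103−W-101: 24a − 94b = 27.3.
Solving gives a = −0.08344, b = −0.31173.
Gradient magnitude |∇z| = √(a² + b²) = √(0.00696 + 0.09718) = 0.32270.
True dip = arctan(0.32270) = 17.9°, dipping toward NNE (azimuth ≈ 015°).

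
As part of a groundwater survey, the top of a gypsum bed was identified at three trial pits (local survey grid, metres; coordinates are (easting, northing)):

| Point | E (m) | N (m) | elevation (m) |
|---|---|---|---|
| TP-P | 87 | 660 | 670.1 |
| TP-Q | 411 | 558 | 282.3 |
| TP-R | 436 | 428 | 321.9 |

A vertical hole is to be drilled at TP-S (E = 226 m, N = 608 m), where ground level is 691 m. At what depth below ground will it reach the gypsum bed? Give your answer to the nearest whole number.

183 m

Let the plane be z = a·E + b·N + c.
TP-Q−TP-P: 324a − 102b = −387.8;  TP-R−TP-P: 349a − 232b = −348.2.
Solving gives a = −1.37612, b = −0.56925.
Then c = 670.1 − a·87 − b·660 = 1165.53.
At (226, 608): z_contact = −311.0 − 346.1 + 1165.53 = 508.4 m.
Depth below ground = 691 − 508.4 = 183 m.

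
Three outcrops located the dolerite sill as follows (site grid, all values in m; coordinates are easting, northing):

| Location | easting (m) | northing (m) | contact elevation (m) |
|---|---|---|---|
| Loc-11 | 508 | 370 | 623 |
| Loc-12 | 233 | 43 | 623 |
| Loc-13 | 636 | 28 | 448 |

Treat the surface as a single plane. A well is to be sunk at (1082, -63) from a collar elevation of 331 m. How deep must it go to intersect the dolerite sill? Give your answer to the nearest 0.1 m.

Let the plane be z = a·easting + b·northing + c.
Loc-12−Loc-11: −275a − 327b = 0;  Loc-13−Loc-11: 128a − 342b = −175.
Solving gives a = −0.421063, b = 0.354105.
Then c = 623 − a·508 − b·370 = 705.88.
At (1082, -63): z_contact = −455.59 − 22.31 + 705.88 = 227.98 m.
Depth below ground = 331 − 227.98 = 103.0 m.

103.0 m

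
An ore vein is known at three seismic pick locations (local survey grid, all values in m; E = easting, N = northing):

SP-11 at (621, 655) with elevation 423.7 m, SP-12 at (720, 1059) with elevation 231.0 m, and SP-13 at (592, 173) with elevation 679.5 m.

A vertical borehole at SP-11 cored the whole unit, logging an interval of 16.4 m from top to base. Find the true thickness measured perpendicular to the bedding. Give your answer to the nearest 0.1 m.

13.9 m

Two edge vectors: SP-11→SP-12 = (99, 404, -192.7), SP-11→SP-13 = (-29, -482, 255.8).
Normal n = (SP-11→SP-12) × (SP-11→SP-13) = (10461.8, -19735.9, -36002).
So ∂z/∂E = −n_x/n_z = 0.29059 and ∂z/∂N = −n_y/n_z = −0.54819.
|∇z| = √(a²+b²) = 0.62045, so dip δ = arctan(0.62045) = 31.82°.
True thickness = vertical thickness × cos δ = 16.4 × cos 31.82° = 13.9 m.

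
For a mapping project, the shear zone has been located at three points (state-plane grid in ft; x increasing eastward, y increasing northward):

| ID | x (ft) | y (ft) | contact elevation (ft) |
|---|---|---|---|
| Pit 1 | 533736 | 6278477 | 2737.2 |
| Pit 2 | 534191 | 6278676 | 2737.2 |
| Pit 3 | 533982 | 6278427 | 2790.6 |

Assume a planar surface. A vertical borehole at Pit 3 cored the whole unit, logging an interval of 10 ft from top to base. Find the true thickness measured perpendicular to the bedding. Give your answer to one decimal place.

9.4 ft

Two edge vectors: Pit 1→Pit 2 = (455, 199, 0), Pit 1→Pit 3 = (246, -50, 53.4).
Normal n = (Pit 1→Pit 2) × (Pit 1→Pit 3) = (10626.6, -24297, -71704).
So ∂z/∂x = −n_x/n_z = 0.14820 and ∂z/∂y = −n_y/n_z = −0.33885.
|∇z| = √(a²+b²) = 0.36984, so dip δ = arctan(0.36984) = 20.30°.
True thickness = vertical thickness × cos δ = 10 × cos 20.30° = 9.4 ft.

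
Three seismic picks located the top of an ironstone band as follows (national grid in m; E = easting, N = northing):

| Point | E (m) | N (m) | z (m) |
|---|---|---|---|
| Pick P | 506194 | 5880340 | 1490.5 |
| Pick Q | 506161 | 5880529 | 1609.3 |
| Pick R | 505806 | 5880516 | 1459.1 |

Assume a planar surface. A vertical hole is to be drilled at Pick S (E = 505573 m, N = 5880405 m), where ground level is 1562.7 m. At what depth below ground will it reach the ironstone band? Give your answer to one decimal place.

273.7 m

Two edge vectors: Pick P→Pick Q = (-33, 189, 118.8), Pick P→Pick R = (-388, 176, -31.4).
Normal n = (Pick P→Pick Q) × (Pick P→Pick R) = (-26843.4, -47130.6, 67524).
So ∂z/∂E = −n_x/n_z = 0.397538653 and ∂z/∂N = −n_y/n_z = 0.697982939.
Intercept c from Pick P: 1490.5 − 201231.68 − 4104377.00 = −4304118.18.
At (505573, 5880405): z_contact = 200984.81 + 4104422.37 − 4304118.18 = 1289.00 m.
Depth below ground = 1562.7 − 1289.00 = 273.7 m.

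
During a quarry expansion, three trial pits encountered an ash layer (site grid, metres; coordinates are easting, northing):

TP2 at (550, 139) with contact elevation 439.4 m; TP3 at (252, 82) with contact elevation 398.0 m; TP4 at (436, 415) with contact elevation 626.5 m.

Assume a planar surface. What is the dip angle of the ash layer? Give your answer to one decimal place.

Two edge vectors: TP2→TP3 = (-298, -57, -41.4), TP2→TP4 = (-114, 276, 187.1).
Normal n = (TP2→TP3) × (TP2→TP4) = (761.7, 60475.4, -88746).
So ∂z/∂easting = −n_x/n_z = 0.00858 and ∂z/∂northing = −n_y/n_z = 0.68144.
Gradient magnitude |∇z| = √(a² + b²) = √(0.00007 + 0.46437) = 0.68150.
True dip = arctan(0.68150) = 34.3°, dipping toward S (azimuth ≈ 181°).

34.3°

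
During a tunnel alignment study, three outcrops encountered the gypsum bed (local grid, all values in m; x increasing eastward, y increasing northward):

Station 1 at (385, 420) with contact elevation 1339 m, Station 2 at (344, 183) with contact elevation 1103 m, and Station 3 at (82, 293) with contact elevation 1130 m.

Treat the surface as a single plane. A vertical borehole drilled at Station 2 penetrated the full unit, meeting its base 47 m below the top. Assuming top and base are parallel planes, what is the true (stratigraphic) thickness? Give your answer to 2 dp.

33.41 m

Two edge vectors: Station 1→Station 2 = (-41, -237, -236), Station 1→Station 3 = (-303, -127, -209).
Normal n = (Station 1→Station 2) × (Station 1→Station 3) = (19561, 62939, -66604).
So ∂z/∂x = −n_x/n_z = 0.29369 and ∂z/∂y = −n_y/n_z = 0.94497.
|∇z| = √(a²+b²) = 0.98956, so dip δ = arctan(0.98956) = 44.70°.
True thickness = vertical thickness × cos δ = 47 × cos 44.70° = 33.41 m.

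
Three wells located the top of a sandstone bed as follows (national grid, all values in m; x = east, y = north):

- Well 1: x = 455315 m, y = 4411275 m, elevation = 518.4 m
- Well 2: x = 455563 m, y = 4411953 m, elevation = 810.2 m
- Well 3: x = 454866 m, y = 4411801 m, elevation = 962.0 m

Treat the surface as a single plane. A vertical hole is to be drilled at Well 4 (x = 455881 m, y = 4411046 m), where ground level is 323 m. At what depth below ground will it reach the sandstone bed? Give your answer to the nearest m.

Two edge vectors: Well 1→Well 2 = (248, 678, 291.8), Well 1→Well 3 = (-449, 526, 443.6).
Normal n = (Well 1→Well 2) × (Well 1→Well 3) = (147274, -241031, 434870).
So ∂z/∂x = −n_x/n_z = −0.33866213 and ∂z/∂y = −n_y/n_z = 0.55425989.
Intercept c from Well 1: 518.4 + 154197.95 − 2444992.81 = −2290276.47.
At (455881, 4411046): z_contact = −154389.6 + 2444865.9 − 2290276.47 = 199.8 m.
Depth below ground = 323 − 199.8 = 123 m.

123 m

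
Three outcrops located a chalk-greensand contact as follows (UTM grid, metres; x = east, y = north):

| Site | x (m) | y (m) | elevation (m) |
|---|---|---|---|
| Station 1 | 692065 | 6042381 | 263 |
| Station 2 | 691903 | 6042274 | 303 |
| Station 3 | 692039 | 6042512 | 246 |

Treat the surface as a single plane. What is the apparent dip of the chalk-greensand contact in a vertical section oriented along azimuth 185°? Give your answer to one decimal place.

Let the plane be z = a·x + b·y + c.
Station 2−Station 1: −162a − 107b = 40;  Station 3−Station 1: −26a + 131b = −17.
Solving gives a = −0.14252, b = −0.15806.
Unit vector along 185° is (sin 185°, cos 185°) = (-0.0872, -0.9962).
Slope in that direction = a·(-0.0872) + b·(-0.9962) = 0.16988.
Apparent dip = arctan|0.16988| = 9.6° (true dip is 12.0°, so apparent ≤ true as expected).

9.6°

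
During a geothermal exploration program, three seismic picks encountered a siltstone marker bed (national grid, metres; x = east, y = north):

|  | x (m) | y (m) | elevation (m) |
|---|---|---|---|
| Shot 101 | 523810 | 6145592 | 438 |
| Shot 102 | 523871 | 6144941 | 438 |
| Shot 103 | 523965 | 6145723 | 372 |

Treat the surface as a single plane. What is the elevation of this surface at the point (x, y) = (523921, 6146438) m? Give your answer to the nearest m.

363 m

Let the plane be z = a·x + b·y + c.
Shot 102−Shot 101: 61a − 651b = 0;  Shot 103−Shot 101: 155a + 131b = −66.
Solving gives a = −0.39455995, b = −0.03697105.
Then c = 438 − a·523810 − b·6145592 = 434321.47.
At (523921, 6146438): z = −206718.2 − 227240.3 + 434321.47 = 362.9 m.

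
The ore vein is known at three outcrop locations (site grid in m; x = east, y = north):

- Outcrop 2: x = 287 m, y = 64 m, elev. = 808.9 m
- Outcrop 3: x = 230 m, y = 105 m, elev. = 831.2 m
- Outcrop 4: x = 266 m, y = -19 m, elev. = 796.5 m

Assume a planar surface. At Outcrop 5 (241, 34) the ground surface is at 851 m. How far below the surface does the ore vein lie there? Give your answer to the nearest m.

37 m

Let the plane be z = a·x + b·y + c.
Outcrop 3−Outcrop 2: −57a + 41b = 22.3;  Outcrop 4−Outcrop 2: −21a − 83b = −12.4.
Solving gives a = −0.24008, b = 0.21014.
Then c = 808.9 − a·287 − b·64 = 864.35.
At (241, 34): z_contact = −57.9 + 7.1 + 864.35 = 813.6 m.
Depth below ground = 851 − 813.6 = 37 m.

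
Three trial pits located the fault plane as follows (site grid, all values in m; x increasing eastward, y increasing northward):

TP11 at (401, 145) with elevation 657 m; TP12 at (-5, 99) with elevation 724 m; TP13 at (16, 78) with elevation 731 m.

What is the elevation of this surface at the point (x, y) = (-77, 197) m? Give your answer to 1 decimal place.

688.4 m

Let the plane be z = a·x + b·y + c.
TP12−TP11: −406a − 46b = 67;  TP13−TP11: −385a − 67b = 74.
Solving gives a = −0.11431, b = −0.44764.
Then c = 657 − a·401 − b·145 = 767.74.
At (-77, 197): z = 8.8 − 88.2 + 767.74 = 688.4 m.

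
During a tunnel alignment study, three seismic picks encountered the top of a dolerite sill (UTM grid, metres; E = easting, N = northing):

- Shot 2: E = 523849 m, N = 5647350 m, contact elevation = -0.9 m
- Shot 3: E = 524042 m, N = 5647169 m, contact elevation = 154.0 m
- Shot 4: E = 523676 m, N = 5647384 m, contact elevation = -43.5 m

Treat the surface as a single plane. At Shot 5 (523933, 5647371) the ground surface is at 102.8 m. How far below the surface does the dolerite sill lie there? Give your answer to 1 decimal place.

Let the plane be z = a·E + b·N + c.
Shot 3−Shot 2: 193a − 181b = 154.9;  Shot 4−Shot 2: −173a + 34b = −42.6.
Solving gives a = 0.098743485, b = −0.750511090.
Then c = -0.9 − a·523849 − b·5647350 = 4186671.23.
At (523933, 5647371): z_contact = 51734.97 − 4238414.57 + 4186671.23 = -8.37 m.
Depth below ground = 102.8 − (-8.37) = 111.2 m.

111.2 m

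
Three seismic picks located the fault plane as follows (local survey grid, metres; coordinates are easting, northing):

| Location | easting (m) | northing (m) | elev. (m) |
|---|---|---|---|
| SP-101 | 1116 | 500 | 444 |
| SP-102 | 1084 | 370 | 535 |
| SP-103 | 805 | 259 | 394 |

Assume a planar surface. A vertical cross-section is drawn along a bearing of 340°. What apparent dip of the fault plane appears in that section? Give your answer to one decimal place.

Let the plane be z = a·easting + b·northing + c.
SP-102−SP-101: −32a − 130b = 91;  SP-103−SP-101: −311a − 241b = −50.
Solving gives a = 0.86897, b = −0.91390.
Unit vector along 340° is (sin 340°, cos 340°) = (-0.3420, 0.9397).
Slope in that direction = a·(-0.3420) + b·(0.9397) = −1.15599.
Apparent dip = arctan|1.15599| = 49.1° (true dip is 51.6°, so apparent ≤ true as expected).

49.1°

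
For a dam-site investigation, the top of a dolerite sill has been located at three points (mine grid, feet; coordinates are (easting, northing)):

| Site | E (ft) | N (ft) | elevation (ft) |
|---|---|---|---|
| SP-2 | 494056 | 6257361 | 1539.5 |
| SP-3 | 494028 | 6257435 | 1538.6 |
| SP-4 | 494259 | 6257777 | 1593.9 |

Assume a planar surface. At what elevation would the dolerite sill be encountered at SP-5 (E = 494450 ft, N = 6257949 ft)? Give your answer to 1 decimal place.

1634.1 ft

Let the plane be z = a·E + b·N + c.
SP-3−SP-2: −28a + 74b = −0.9;  SP-4−SP-2: 203a + 416b = 54.4.
Solving gives a = 0.164979378, b = 0.050262467.
Then c = 1539.5 − a·494056 − b·6257361 = −394479.95.
At (494450, 6257949): z = 81574.1 + 314540.0 − 394479.95 = 1634.1 ft.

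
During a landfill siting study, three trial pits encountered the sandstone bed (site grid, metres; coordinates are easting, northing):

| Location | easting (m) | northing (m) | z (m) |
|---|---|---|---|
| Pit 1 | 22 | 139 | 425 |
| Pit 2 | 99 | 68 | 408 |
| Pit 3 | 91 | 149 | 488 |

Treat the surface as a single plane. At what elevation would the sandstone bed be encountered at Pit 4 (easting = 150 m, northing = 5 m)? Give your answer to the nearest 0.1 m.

379.8 m

Let the plane be z = a·easting + b·northing + c.
Pit 2−Pit 1: 77a − 71b = −17;  Pit 3−Pit 1: 69a + 10b = 63.
Solving gives a = 0.75904, b = 1.06262.
Then c = 425 − a·22 − b·139 = 260.60.
At (150, 5): z = 113.9 + 5.3 + 260.60 = 379.8 m.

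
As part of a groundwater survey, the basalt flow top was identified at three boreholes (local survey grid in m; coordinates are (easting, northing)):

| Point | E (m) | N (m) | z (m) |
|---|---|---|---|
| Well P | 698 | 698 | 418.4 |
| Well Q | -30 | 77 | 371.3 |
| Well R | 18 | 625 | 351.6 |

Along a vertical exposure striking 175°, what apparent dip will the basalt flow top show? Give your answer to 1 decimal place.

3.1°

Let the plane be z = a·E + b·N + c.
Well Q−Well P: −728a − 621b = −47.1;  Well R−Well P: −680a − 73b = −66.8.
Solving gives a = 0.10306, b = −0.04498.
Unit vector along 175° is (sin 175°, cos 175°) = (0.0872, -0.9962).
Slope in that direction = a·(0.0872) + b·(-0.9962) = 0.05379.
Apparent dip = arctan|0.05379| = 3.1° (true dip is 6.4°, so apparent ≤ true as expected).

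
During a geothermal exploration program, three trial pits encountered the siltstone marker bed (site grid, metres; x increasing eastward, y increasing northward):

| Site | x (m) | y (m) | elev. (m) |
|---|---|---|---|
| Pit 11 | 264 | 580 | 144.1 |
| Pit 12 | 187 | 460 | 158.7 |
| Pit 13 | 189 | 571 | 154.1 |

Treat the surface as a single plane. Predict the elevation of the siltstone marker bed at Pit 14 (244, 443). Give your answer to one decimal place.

Let the plane be z = a·x + b·y + c.
Pit 12−Pit 11: −77a − 120b = 14.6;  Pit 13−Pit 11: −75a − 9b = 10.
Solving gives a = −0.12864, b = −0.03912.
Then c = 144.1 − a·264 − b·580 = 200.75.
At (244, 443): z = −31.4 − 17.3 + 200.75 = 152.0 m.

152.0 m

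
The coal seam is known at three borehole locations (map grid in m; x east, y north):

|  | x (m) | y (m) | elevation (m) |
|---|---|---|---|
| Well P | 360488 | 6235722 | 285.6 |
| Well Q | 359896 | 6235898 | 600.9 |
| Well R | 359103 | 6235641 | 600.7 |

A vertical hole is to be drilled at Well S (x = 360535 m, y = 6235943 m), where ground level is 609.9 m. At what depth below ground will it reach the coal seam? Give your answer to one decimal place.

Two edge vectors: Well P→Well Q = (-592, 176, 315.3), Well P→Well R = (-1385, -81, 315.1).
Normal n = (Well P→Well Q) × (Well P→Well R) = (80996.9, -250151.3, 291712).
So ∂z/∂x = −n_x/n_z = −0.277660501 and ∂z/∂y = −n_y/n_z = 0.857528316.
Intercept c from Well P: 285.6 + 100093.28 − 5347308.18 = −5246929.30.
At (360535, 6235943): z_contact = −100106.33 + 5347497.70 − 5246929.30 = 462.06 m.
Depth below ground = 609.9 − 462.06 = 147.8 m.

147.8 m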